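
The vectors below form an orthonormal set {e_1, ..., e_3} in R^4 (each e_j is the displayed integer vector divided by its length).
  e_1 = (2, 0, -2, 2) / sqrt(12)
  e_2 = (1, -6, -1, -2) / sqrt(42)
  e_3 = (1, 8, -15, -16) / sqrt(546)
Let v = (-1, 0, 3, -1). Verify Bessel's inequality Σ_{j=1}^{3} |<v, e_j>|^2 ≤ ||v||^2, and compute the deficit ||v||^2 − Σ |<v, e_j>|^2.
Σ |<v, e_j>|^2 = 131/13; ||v||^2 = 11; deficit = 12/13

Write each e_j = u_j / sqrt(<u_j, u_j>) where u_j is the displayed integer vector. Then <v, e_j> = <v, u_j> / sqrt(<u_j, u_j>), so |<v, e_j>|^2 = <v, u_j>^2 / <u_j, u_j>.
Coefficients: <v, e_1> = -10/sqrt(12), <v, e_2> = -2/sqrt(42), <v, e_3> = -30/sqrt(546).
Square and sum: Σ |<v, e_j>|^2 = 131/13.
Compute ||v||^2 = v·v = 11.
Deficit = 11 − 131/13 = 12/13 ≥ 0, confirming Bessel's inequality. (The deficit equals ||v − Σ <v,e_j> e_j||^2, the squared distance from v to span{e_j}.)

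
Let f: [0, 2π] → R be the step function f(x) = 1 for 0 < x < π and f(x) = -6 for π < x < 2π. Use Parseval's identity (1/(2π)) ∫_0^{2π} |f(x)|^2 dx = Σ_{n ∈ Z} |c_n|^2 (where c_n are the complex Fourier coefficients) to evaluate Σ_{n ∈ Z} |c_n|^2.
Σ |c_n|^2 = 37/2

Parseval equates the L^2 energy of f (normalised by 1/(2π)) with the ℓ^2 sum of its Fourier coefficients: (1/(2π)) ∫_0^{2π} |f|^2 = Σ |c_n|^2.
Compute the left side: (1/(2π)) [∫_0^π 1^2 dx + ∫_π^{2π} (-6)^2 dx] = (1/(2π)) · (1π + 36π) = (1 + 36)/2 = 37/2.
So Σ_{n ∈ Z} |c_n|^2 = 37/2.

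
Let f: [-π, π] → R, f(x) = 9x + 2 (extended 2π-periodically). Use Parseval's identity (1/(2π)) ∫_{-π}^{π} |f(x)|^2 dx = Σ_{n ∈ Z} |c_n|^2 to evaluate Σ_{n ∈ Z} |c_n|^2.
Σ |c_n|^2 = 27π^2 + 4

Expand and integrate term by term over [-π, π]:
  ∫ (9x)^2 dx = 81·(2π^3/3); ∫ 2·9·(2)·x dx = 0 (odd integrand); ∫ 2^2 dx = 4·2π.
So (1/(2π)) ∫_{-π}^{π} (9x + 2)^2 dx = 81π^2/3 + 4 = 27π^2 + 4.
Parseval ⇒ Σ |c_n|^2 = 27π^2 + 4.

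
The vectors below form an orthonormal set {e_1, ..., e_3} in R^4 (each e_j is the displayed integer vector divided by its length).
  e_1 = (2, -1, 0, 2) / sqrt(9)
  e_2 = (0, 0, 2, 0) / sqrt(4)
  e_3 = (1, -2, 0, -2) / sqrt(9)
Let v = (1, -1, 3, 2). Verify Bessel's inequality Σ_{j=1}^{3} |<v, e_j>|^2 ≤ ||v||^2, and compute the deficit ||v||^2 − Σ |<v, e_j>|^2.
Σ |<v, e_j>|^2 = 131/9; ||v||^2 = 15; deficit = 4/9

Write each e_j = u_j / sqrt(<u_j, u_j>) where u_j is the displayed integer vector. Then <v, e_j> = <v, u_j> / sqrt(<u_j, u_j>), so |<v, e_j>|^2 = <v, u_j>^2 / <u_j, u_j>.
Coefficients: <v, e_1> = 7/sqrt(9), <v, e_2> = 6/sqrt(4), <v, e_3> = -1/sqrt(9).
Square and sum: Σ |<v, e_j>|^2 = 131/9.
Compute ||v||^2 = v·v = 15.
Deficit = 15 − 131/9 = 4/9 ≥ 0, confirming Bessel's inequality. (The deficit equals ||v − Σ <v,e_j> e_j||^2, the squared distance from v to span{e_j}.)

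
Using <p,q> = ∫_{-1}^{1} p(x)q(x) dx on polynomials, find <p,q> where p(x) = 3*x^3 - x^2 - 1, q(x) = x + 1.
<p,q> = -22/15

Expand the product: p(x)·q(x) = 3*x^4 + 2*x^3 - x^2 - x - 1.
∫_{-1}^{1} of each monomial x^k gives [2/(k+1) if k even, 0 if k odd]. Integrating term-by-term (or equivalently evaluating the antiderivative F(x) = 3*x^5/5 + x^4/2 - x^3/3 - x^2/2 - x at the endpoints):
  F(1) − F(−1) = -11/15 − (11/15) = -22/15.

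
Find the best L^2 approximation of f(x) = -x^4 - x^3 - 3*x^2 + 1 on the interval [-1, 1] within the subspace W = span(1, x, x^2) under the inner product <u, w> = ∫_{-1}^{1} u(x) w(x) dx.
g(x) = -27*x^2/7 - 3*x/5 + 38/35

The best approximation g ∈ W is the orthogonal projection of f onto W. Writing g = a_0 + a_1 x + a_2 x^2, the coefficients solve the normal equations G · a = b where
  G_{ij} = <φ_i, φ_j> and b_i = <f, φ_i>, with φ_0 = 1, φ_1 = x, φ_2 = x^2.
G =
  [2, 0, 2/3]
  [0, 2/3, 0]
  [2/3, 0, 2/5],
b = (-2/5, -2/5, -86/105).
Solving gives a_0 = 38/35, a_1 = -3/5, a_2 = -27/7, so
  g(x) = -27*x^2/7 - 3*x/5 + 38/35.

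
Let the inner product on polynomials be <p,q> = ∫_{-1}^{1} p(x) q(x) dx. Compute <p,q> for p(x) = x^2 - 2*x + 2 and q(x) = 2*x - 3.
<p,q> = -50/3

Expand the product: p(x)·q(x) = 2*x^3 - 7*x^2 + 10*x - 6.
∫_{-1}^{1} of each monomial x^k gives [2/(k+1) if k even, 0 if k odd]. Integrating term-by-term (or equivalently evaluating the antiderivative F(x) = x^4/2 - 7*x^3/3 + 5*x^2 - 6*x at the endpoints):
  F(1) − F(−1) = -17/6 − (83/6) = -50/3.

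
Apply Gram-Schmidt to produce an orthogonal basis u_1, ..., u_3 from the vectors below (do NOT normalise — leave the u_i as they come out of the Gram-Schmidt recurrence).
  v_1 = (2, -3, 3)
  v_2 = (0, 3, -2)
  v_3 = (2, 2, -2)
Orthogonal basis:
  u_1 = (2, -3, 3)
  u_2 = (15/11, 21/22, 1/22)
  u_3 = (30/61, -40/61, -60/61)

Apply the Gram-Schmidt recurrence
  u_1 = v_1
  u_i = v_i − Σ_{j<i} ((v_i · u_j) / (u_j · u_j)) · u_j.

Step by step this gives:
  u_1 = (2, -3, 3)
  u_2 = (15/11, 21/22, 1/22)
  u_3 = (30/61, -40/61, -60/61)

Orthogonality check:
  u_2 · u_1 = 0 (should be 0)
  u_3 · u_1 = 0 (should be 0)
  u_3 · u_2 = 0 (should be 0)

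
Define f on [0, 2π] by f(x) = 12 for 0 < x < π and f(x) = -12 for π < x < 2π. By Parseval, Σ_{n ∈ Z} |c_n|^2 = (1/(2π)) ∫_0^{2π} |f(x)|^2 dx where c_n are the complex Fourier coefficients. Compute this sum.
Σ |c_n|^2 = 144

Parseval equates the L^2 energy of f (normalised by 1/(2π)) with the ℓ^2 sum of its Fourier coefficients: (1/(2π)) ∫_0^{2π} |f|^2 = Σ |c_n|^2.
Compute the left side: (1/(2π)) [∫_0^π 12^2 dx + ∫_π^{2π} (-12)^2 dx] = (1/(2π)) · (144π + 144π) = (144 + 144)/2 = 144.
So Σ_{n ∈ Z} |c_n|^2 = 144.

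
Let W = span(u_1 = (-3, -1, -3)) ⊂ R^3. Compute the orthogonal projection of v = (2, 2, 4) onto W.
proj_W(v) = (60/19, 20/19, 60/19)

Set up U = [u_1 | ... | u_1] ∈ R^(3×1). The projector onto W = col(U) is P = U (U^T U)^(-1) U^T.
Compute U^T U =
  [19],
and U^T v = (-20).
Solve U^T U · c = U^T v for the coefficients: c = (-20/19). The projection is proj_W(v) = U c.
Check: (v - proj_W(v)) · u_1 = 0  (should be 0).
Result: proj_W(v) = (60/19, 20/19, 60/19).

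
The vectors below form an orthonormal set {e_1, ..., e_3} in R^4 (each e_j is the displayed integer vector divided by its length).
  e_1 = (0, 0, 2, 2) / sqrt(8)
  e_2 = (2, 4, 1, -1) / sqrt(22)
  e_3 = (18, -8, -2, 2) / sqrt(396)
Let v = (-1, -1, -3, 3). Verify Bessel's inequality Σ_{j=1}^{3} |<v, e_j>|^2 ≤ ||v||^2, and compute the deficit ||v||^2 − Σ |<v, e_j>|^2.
Σ |<v, e_j>|^2 = 59/9; ||v||^2 = 20; deficit = 121/9

Write each e_j = u_j / sqrt(<u_j, u_j>) where u_j is the displayed integer vector. Then <v, e_j> = <v, u_j> / sqrt(<u_j, u_j>), so |<v, e_j>|^2 = <v, u_j>^2 / <u_j, u_j>.
Coefficients: <v, e_1> = 0/sqrt(8), <v, e_2> = -12/sqrt(22), <v, e_3> = 2/sqrt(396).
Square and sum: Σ |<v, e_j>|^2 = 59/9.
Compute ||v||^2 = v·v = 20.
Deficit = 20 − 59/9 = 121/9 ≥ 0, confirming Bessel's inequality. (The deficit equals ||v − Σ <v,e_j> e_j||^2, the squared distance from v to span{e_j}.)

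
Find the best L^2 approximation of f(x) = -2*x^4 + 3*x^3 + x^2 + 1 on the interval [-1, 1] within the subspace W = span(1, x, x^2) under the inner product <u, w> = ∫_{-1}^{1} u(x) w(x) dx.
g(x) = -5*x^2/7 + 9*x/5 + 41/35

The best approximation g ∈ W is the orthogonal projection of f onto W. Writing g = a_0 + a_1 x + a_2 x^2, the coefficients solve the normal equations G · a = b where
  G_{ij} = <φ_i, φ_j> and b_i = <f, φ_i>, with φ_0 = 1, φ_1 = x, φ_2 = x^2.
G =
  [2, 0, 2/3]
  [0, 2/3, 0]
  [2/3, 0, 2/5],
b = (28/15, 6/5, 52/105).
Solving gives a_0 = 41/35, a_1 = 9/5, a_2 = -5/7, so
  g(x) = -5*x^2/7 + 9*x/5 + 41/35.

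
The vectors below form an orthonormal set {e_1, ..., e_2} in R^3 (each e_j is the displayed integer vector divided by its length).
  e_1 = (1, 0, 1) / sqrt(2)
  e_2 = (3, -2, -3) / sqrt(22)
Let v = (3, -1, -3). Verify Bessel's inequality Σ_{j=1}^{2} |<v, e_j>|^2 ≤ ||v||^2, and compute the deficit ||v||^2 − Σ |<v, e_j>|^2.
Σ |<v, e_j>|^2 = 200/11; ||v||^2 = 19; deficit = 9/11

Write each e_j = u_j / sqrt(<u_j, u_j>) where u_j is the displayed integer vector. Then <v, e_j> = <v, u_j> / sqrt(<u_j, u_j>), so |<v, e_j>|^2 = <v, u_j>^2 / <u_j, u_j>.
Coefficients: <v, e_1> = 0/sqrt(2), <v, e_2> = 20/sqrt(22).
Square and sum: Σ |<v, e_j>|^2 = 200/11.
Compute ||v||^2 = v·v = 19.
Deficit = 19 − 200/11 = 9/11 ≥ 0, confirming Bessel's inequality. (The deficit equals ||v − Σ <v,e_j> e_j||^2, the squared distance from v to span{e_j}.)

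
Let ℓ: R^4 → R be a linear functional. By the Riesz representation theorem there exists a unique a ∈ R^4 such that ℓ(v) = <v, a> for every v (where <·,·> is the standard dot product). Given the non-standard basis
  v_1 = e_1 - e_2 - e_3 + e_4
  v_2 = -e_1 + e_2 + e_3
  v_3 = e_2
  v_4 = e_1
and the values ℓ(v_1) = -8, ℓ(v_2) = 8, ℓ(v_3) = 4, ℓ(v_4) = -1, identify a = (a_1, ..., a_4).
a = (-1, 4, 3, 0)

Write a = (a_1, ..., a_4) in the standard basis. For each basis vector v_i, ℓ(v_i) = <v_i, a> is a linear equation in the a_j's. Collect the n equations into a matrix system V a = ℓ, where row i of V is v_i (expressed in the standard basis). Since V is invertible (lower-triangular with 1s on the diagonal, up to permutation), solve by back-substitution:
  V =
[[1, -1, -1, 1],
 [-1, 1, 1, 0],
 [0, 1, 0, 0],
 [1, 0, 0, 0]]
  V a = (-8, 8, 4, -1)
Solving gives a = (-1, 4, 3, 0).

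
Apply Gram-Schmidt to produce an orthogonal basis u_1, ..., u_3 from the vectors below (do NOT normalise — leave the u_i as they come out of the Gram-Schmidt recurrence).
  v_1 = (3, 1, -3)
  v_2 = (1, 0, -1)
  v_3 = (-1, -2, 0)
Orthogonal basis:
  u_1 = (3, 1, -3)
  u_2 = (1/19, -6/19, -1/19)
  u_3 = (-1/2, 0, -1/2)

Apply the Gram-Schmidt recurrence
  u_1 = v_1
  u_i = v_i − Σ_{j<i} ((v_i · u_j) / (u_j · u_j)) · u_j.

Step by step this gives:
  u_1 = (3, 1, -3)
  u_2 = (1/19, -6/19, -1/19)
  u_3 = (-1/2, 0, -1/2)

Orthogonality check:
  u_2 · u_1 = 0 (should be 0)
  u_3 · u_1 = 0 (should be 0)
  u_3 · u_2 = 0 (should be 0)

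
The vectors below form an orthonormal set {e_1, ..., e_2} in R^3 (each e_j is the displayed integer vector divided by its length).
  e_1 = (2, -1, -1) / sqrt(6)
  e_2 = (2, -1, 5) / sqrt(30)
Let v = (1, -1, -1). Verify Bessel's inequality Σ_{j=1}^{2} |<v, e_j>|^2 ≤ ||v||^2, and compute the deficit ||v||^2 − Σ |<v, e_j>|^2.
Σ |<v, e_j>|^2 = 14/5; ||v||^2 = 3; deficit = 1/5

Write each e_j = u_j / sqrt(<u_j, u_j>) where u_j is the displayed integer vector. Then <v, e_j> = <v, u_j> / sqrt(<u_j, u_j>), so |<v, e_j>|^2 = <v, u_j>^2 / <u_j, u_j>.
Coefficients: <v, e_1> = 4/sqrt(6), <v, e_2> = -2/sqrt(30).
Square and sum: Σ |<v, e_j>|^2 = 14/5.
Compute ||v||^2 = v·v = 3.
Deficit = 3 − 14/5 = 1/5 ≥ 0, confirming Bessel's inequality. (The deficit equals ||v − Σ <v,e_j> e_j||^2, the squared distance from v to span{e_j}.)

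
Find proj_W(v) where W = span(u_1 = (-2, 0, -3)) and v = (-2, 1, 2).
proj_W(v) = (4/13, 0, 6/13)

Set up U = [u_1 | ... | u_1] ∈ R^(3×1). The projector onto W = col(U) is P = U (U^T U)^(-1) U^T.
Compute U^T U =
  [13],
and U^T v = (-2).
Solve U^T U · c = U^T v for the coefficients: c = (-2/13). The projection is proj_W(v) = U c.
Check: (v - proj_W(v)) · u_1 = 0  (should be 0).
Result: proj_W(v) = (4/13, 0, 6/13).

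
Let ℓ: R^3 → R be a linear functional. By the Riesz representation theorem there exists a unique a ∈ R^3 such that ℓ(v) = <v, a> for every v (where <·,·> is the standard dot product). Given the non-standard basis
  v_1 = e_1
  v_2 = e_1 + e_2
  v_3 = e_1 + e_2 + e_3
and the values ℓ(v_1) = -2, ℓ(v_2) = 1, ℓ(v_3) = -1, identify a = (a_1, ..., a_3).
a = (-2, 3, -2)

Write a = (a_1, ..., a_3) in the standard basis. For each basis vector v_i, ℓ(v_i) = <v_i, a> is a linear equation in the a_j's. Collect the n equations into a matrix system V a = ℓ, where row i of V is v_i (expressed in the standard basis). Since V is invertible (lower-triangular with 1s on the diagonal, up to permutation), solve by back-substitution:
  V =
[[1, 0, 0],
 [1, 1, 0],
 [1, 1, 1]]
  V a = (-2, 1, -1)
Solving gives a = (-2, 3, -2).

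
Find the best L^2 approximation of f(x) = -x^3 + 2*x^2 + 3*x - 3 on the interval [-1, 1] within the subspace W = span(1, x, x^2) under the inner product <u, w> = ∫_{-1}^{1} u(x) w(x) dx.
g(x) = 2*x^2 + 12*x/5 - 3

The best approximation g ∈ W is the orthogonal projection of f onto W. Writing g = a_0 + a_1 x + a_2 x^2, the coefficients solve the normal equations G · a = b where
  G_{ij} = <φ_i, φ_j> and b_i = <f, φ_i>, with φ_0 = 1, φ_1 = x, φ_2 = x^2.
G =
  [2, 0, 2/3]
  [0, 2/3, 0]
  [2/3, 0, 2/5],
b = (-14/3, 8/5, -6/5).
Solving gives a_0 = -3, a_1 = 12/5, a_2 = 2, so
  g(x) = 2*x^2 + 12*x/5 - 3.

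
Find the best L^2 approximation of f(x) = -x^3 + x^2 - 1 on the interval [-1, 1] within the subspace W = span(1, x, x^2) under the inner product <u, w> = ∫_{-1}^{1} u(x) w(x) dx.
g(x) = x^2 - 3*x/5 - 1

The best approximation g ∈ W is the orthogonal projection of f onto W. Writing g = a_0 + a_1 x + a_2 x^2, the coefficients solve the normal equations G · a = b where
  G_{ij} = <φ_i, φ_j> and b_i = <f, φ_i>, with φ_0 = 1, φ_1 = x, φ_2 = x^2.
G =
  [2, 0, 2/3]
  [0, 2/3, 0]
  [2/3, 0, 2/5],
b = (-4/3, -2/5, -4/15).
Solving gives a_0 = -1, a_1 = -3/5, a_2 = 1, so
  g(x) = x^2 - 3*x/5 - 1.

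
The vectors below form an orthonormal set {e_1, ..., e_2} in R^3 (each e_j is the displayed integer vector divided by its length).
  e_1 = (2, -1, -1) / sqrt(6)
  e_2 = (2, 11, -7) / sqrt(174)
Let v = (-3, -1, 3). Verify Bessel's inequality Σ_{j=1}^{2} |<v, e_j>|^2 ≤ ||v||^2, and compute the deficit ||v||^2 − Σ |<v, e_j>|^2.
Σ |<v, e_j>|^2 = 550/29; ||v||^2 = 19; deficit = 1/29

Write each e_j = u_j / sqrt(<u_j, u_j>) where u_j is the displayed integer vector. Then <v, e_j> = <v, u_j> / sqrt(<u_j, u_j>), so |<v, e_j>|^2 = <v, u_j>^2 / <u_j, u_j>.
Coefficients: <v, e_1> = -8/sqrt(6), <v, e_2> = -38/sqrt(174).
Square and sum: Σ |<v, e_j>|^2 = 550/29.
Compute ||v||^2 = v·v = 19.
Deficit = 19 − 550/29 = 1/29 ≥ 0, confirming Bessel's inequality. (The deficit equals ||v − Σ <v,e_j> e_j||^2, the squared distance from v to span{e_j}.)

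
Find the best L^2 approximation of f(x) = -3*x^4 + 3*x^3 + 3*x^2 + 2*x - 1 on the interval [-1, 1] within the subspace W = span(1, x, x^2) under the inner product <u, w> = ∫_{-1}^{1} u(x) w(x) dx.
g(x) = 3*x^2/7 + 19*x/5 - 26/35

The best approximation g ∈ W is the orthogonal projection of f onto W. Writing g = a_0 + a_1 x + a_2 x^2, the coefficients solve the normal equations G · a = b where
  G_{ij} = <φ_i, φ_j> and b_i = <f, φ_i>, with φ_0 = 1, φ_1 = x, φ_2 = x^2.
G =
  [2, 0, 2/3]
  [0, 2/3, 0]
  [2/3, 0, 2/5],
b = (-6/5, 38/15, -34/105).
Solving gives a_0 = -26/35, a_1 = 19/5, a_2 = 3/7, so
  g(x) = 3*x^2/7 + 19*x/5 - 26/35.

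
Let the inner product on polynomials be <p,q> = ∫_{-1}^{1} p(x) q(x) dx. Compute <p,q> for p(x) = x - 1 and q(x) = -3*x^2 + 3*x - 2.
<p,q> = 8

Expand the product: p(x)·q(x) = -3*x^3 + 6*x^2 - 5*x + 2.
∫_{-1}^{1} of each monomial x^k gives [2/(k+1) if k even, 0 if k odd]. Integrating term-by-term (or equivalently evaluating the antiderivative F(x) = -3*x^4/4 + 2*x^3 - 5*x^2/2 + 2*x at the endpoints):
  F(1) − F(−1) = 3/4 − (-29/4) = 8.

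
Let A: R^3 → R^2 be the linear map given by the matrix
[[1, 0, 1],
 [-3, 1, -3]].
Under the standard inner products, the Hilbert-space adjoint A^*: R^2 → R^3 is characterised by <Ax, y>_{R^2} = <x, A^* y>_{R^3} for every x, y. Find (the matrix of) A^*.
A^* = A^T =
[[1, -3],
 [0, 1],
 [1, -3]]

For real matrices with standard dot products, the defining identity <Ax, y> = <x, A^* y> gives (Ax)^T y = x^T (A^*) y, i.e. x^T A^T y = x^T (A^*) y. Since this holds for all x, y, we must have A^* = A^T. Therefore
A^* =
[[1, -3],
 [0, 1],
 [1, -3]].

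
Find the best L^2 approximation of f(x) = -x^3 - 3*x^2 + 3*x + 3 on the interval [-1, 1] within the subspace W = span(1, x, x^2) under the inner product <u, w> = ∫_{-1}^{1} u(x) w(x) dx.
g(x) = -3*x^2 + 12*x/5 + 3

The best approximation g ∈ W is the orthogonal projection of f onto W. Writing g = a_0 + a_1 x + a_2 x^2, the coefficients solve the normal equations G · a = b where
  G_{ij} = <φ_i, φ_j> and b_i = <f, φ_i>, with φ_0 = 1, φ_1 = x, φ_2 = x^2.
G =
  [2, 0, 2/3]
  [0, 2/3, 0]
  [2/3, 0, 2/5],
b = (4, 8/5, 4/5).
Solving gives a_0 = 3, a_1 = 12/5, a_2 = -3, so
  g(x) = -3*x^2 + 12*x/5 + 3.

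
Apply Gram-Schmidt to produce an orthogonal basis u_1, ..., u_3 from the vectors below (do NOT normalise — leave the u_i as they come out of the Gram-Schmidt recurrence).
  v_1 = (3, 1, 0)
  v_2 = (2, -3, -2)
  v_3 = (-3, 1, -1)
Orthogonal basis:
  u_1 = (3, 1, 0)
  u_2 = (11/10, -33/10, -2)
  u_3 = (-2/7, 6/7, -11/7)

Apply the Gram-Schmidt recurrence
  u_1 = v_1
  u_i = v_i − Σ_{j<i} ((v_i · u_j) / (u_j · u_j)) · u_j.

Step by step this gives:
  u_1 = (3, 1, 0)
  u_2 = (11/10, -33/10, -2)
  u_3 = (-2/7, 6/7, -11/7)

Orthogonality check:
  u_2 · u_1 = 0 (should be 0)
  u_3 · u_1 = 0 (should be 0)
  u_3 · u_2 = 0 (should be 0)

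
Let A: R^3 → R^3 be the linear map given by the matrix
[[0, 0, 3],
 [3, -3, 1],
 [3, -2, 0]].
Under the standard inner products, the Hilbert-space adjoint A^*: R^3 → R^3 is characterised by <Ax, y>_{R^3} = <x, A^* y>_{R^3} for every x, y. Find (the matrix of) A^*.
A^* = A^T =
[[0, 3, 3],
 [0, -3, -2],
 [3, 1, 0]]

For real matrices with standard dot products, the defining identity <Ax, y> = <x, A^* y> gives (Ax)^T y = x^T (A^*) y, i.e. x^T A^T y = x^T (A^*) y. Since this holds for all x, y, we must have A^* = A^T. Therefore
A^* =
[[0, 3, 3],
 [0, -3, -2],
 [3, 1, 0]].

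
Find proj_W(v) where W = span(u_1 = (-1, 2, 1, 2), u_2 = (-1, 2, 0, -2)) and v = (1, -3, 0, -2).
proj_W(v) = (115/89, -230/89, -96/89, -154/89)

Set up U = [u_1 | ... | u_2] ∈ R^(4×2). The projector onto W = col(U) is P = U (U^T U)^(-1) U^T.
Compute U^T U =
  [10, 1]
  [1, 9],
and U^T v = (-11, -3).
Solve U^T U · c = U^T v for the coefficients: c = (-96/89, -19/89). The projection is proj_W(v) = U c.
Check: (v - proj_W(v)) · u_1 = 0  (should be 0).
Check: (v - proj_W(v)) · u_2 = 0  (should be 0).
Result: proj_W(v) = (115/89, -230/89, -96/89, -154/89).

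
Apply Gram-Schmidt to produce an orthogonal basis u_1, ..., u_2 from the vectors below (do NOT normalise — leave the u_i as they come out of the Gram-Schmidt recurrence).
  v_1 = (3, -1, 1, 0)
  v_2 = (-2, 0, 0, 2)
Orthogonal basis:
  u_1 = (3, -1, 1, 0)
  u_2 = (-4/11, -6/11, 6/11, 2)

Apply the Gram-Schmidt recurrence
  u_1 = v_1
  u_i = v_i − Σ_{j<i} ((v_i · u_j) / (u_j · u_j)) · u_j.

Step by step this gives:
  u_1 = (3, -1, 1, 0)
  u_2 = (-4/11, -6/11, 6/11, 2)

Orthogonality check:
  u_2 · u_1 = 0 (should be 0)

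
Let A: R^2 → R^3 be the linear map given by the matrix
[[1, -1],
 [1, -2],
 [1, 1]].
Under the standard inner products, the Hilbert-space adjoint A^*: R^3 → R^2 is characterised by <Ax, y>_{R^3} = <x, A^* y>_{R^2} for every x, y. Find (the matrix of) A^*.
A^* = A^T =
[[1, 1, 1],
 [-1, -2, 1]]

For real matrices with standard dot products, the defining identity <Ax, y> = <x, A^* y> gives (Ax)^T y = x^T (A^*) y, i.e. x^T A^T y = x^T (A^*) y. Since this holds for all x, y, we must have A^* = A^T. Therefore
A^* =
[[1, 1, 1],
 [-1, -2, 1]].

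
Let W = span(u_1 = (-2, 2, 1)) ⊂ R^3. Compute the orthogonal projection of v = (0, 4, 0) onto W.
proj_W(v) = (-16/9, 16/9, 8/9)

Set up U = [u_1 | ... | u_1] ∈ R^(3×1). The projector onto W = col(U) is P = U (U^T U)^(-1) U^T.
Compute U^T U =
  [9],
and U^T v = (8).
Solve U^T U · c = U^T v for the coefficients: c = (8/9). The projection is proj_W(v) = U c.
Check: (v - proj_W(v)) · u_1 = 0  (should be 0).
Result: proj_W(v) = (-16/9, 16/9, 8/9).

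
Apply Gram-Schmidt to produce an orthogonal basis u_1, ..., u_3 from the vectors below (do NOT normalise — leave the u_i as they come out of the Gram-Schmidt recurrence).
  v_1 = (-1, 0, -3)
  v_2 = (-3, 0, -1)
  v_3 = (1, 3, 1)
Orthogonal basis:
  u_1 = (-1, 0, -3)
  u_2 = (-12/5, 0, 4/5)
  u_3 = (0, 3, 0)

Apply the Gram-Schmidt recurrence
  u_1 = v_1
  u_i = v_i − Σ_{j<i} ((v_i · u_j) / (u_j · u_j)) · u_j.

Step by step this gives:
  u_1 = (-1, 0, -3)
  u_2 = (-12/5, 0, 4/5)
  u_3 = (0, 3, 0)

Orthogonality check:
  u_2 · u_1 = 0 (should be 0)
  u_3 · u_1 = 0 (should be 0)
  u_3 · u_2 = 0 (should be 0)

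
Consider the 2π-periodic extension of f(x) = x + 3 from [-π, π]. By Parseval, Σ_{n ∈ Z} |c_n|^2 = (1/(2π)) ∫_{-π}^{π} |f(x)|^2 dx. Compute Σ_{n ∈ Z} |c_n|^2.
Σ |c_n|^2 = π^2/3 + 9

Expand and integrate term by term over [-π, π]:
  ∫ (x)^2 dx = 1·(2π^3/3); ∫ 2·1·(3)·x dx = 0 (odd integrand); ∫ 3^2 dx = 9·2π.
So (1/(2π)) ∫_{-π}^{π} (x + 3)^2 dx = 1π^2/3 + 9 = π^2/3 + 9.
Parseval ⇒ Σ |c_n|^2 = π^2/3 + 9.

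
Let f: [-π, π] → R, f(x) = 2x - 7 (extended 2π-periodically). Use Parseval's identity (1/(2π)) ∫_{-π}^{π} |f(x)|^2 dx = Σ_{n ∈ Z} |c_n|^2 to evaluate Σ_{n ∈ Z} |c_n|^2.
Σ |c_n|^2 = 4π^2/3 + 49

Expand and integrate term by term over [-π, π]:
  ∫ (2x)^2 dx = 4·(2π^3/3); ∫ 2·2·(-7)·x dx = 0 (odd integrand); ∫ (-7)^2 dx = 49·2π.
So (1/(2π)) ∫_{-π}^{π} (2x - 7)^2 dx = 4π^2/3 + 49 = 4π^2/3 + 49.
Parseval ⇒ Σ |c_n|^2 = 4π^2/3 + 49.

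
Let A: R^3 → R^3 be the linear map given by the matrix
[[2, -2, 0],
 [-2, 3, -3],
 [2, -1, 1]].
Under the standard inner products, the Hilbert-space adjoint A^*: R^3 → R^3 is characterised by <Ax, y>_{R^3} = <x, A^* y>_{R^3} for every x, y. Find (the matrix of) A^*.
A^* = A^T =
[[2, -2, 2],
 [-2, 3, -1],
 [0, -3, 1]]

For real matrices with standard dot products, the defining identity <Ax, y> = <x, A^* y> gives (Ax)^T y = x^T (A^*) y, i.e. x^T A^T y = x^T (A^*) y. Since this holds for all x, y, we must have A^* = A^T. Therefore
A^* =
[[2, -2, 2],
 [-2, 3, -1],
 [0, -3, 1]].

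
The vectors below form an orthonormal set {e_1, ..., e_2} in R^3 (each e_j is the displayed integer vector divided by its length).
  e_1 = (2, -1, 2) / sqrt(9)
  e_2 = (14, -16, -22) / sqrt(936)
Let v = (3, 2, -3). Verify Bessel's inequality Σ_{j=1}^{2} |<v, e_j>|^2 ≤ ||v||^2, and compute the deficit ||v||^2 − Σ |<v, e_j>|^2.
Σ |<v, e_j>|^2 = 86/13; ||v||^2 = 22; deficit = 200/13

Write each e_j = u_j / sqrt(<u_j, u_j>) where u_j is the displayed integer vector. Then <v, e_j> = <v, u_j> / sqrt(<u_j, u_j>), so |<v, e_j>|^2 = <v, u_j>^2 / <u_j, u_j>.
Coefficients: <v, e_1> = -2/sqrt(9), <v, e_2> = 76/sqrt(936).
Square and sum: Σ |<v, e_j>|^2 = 86/13.
Compute ||v||^2 = v·v = 22.
Deficit = 22 − 86/13 = 200/13 ≥ 0, confirming Bessel's inequality. (The deficit equals ||v − Σ <v,e_j> e_j||^2, the squared distance from v to span{e_j}.)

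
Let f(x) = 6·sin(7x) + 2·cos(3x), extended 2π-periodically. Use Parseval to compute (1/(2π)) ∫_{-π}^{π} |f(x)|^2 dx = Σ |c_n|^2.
Σ |c_n|^2 = 20

Expand |f|^2 and use orthogonality of {sin(nx), cos(mx)} on [-π, π]:
  ∫_{-π}^{π} sin(nx)^2 dx = π, ∫ cos(mx)^2 dx = π, and cross terms integrate to 0.
So ∫_{-π}^{π} f(x)^2 dx = 6^2 · π + 2^2 · π = (36 + 4)π.
Divide by 2π: (36 + 4)/2 = 20.
By Parseval, this equals Σ |c_n|^2.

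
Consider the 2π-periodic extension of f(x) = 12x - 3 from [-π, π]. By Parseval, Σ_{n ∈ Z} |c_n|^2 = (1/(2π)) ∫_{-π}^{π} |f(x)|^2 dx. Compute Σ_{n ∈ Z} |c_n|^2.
Σ |c_n|^2 = 48π^2 + 9

Expand and integrate term by term over [-π, π]:
  ∫ (12x)^2 dx = 144·(2π^3/3); ∫ 2·12·(-3)·x dx = 0 (odd integrand); ∫ (-3)^2 dx = 9·2π.
So (1/(2π)) ∫_{-π}^{π} (12x - 3)^2 dx = 144π^2/3 + 9 = 48π^2 + 9.
Parseval ⇒ Σ |c_n|^2 = 48π^2 + 9.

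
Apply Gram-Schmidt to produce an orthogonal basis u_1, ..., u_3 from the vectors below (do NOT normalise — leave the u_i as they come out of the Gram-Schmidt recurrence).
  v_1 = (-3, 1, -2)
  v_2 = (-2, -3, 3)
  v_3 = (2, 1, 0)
Orthogonal basis:
  u_1 = (-3, 1, -2)
  u_2 = (-37/14, -39/14, 18/7)
  u_3 = (-21/299, 7/23, 77/299)

Apply the Gram-Schmidt recurrence
  u_1 = v_1
  u_i = v_i − Σ_{j<i} ((v_i · u_j) / (u_j · u_j)) · u_j.

Step by step this gives:
  u_1 = (-3, 1, -2)
  u_2 = (-37/14, -39/14, 18/7)
  u_3 = (-21/299, 7/23, 77/299)

Orthogonality check:
  u_2 · u_1 = 0 (should be 0)
  u_3 · u_1 = 0 (should be 0)
  u_3 · u_2 = 0 (should be 0)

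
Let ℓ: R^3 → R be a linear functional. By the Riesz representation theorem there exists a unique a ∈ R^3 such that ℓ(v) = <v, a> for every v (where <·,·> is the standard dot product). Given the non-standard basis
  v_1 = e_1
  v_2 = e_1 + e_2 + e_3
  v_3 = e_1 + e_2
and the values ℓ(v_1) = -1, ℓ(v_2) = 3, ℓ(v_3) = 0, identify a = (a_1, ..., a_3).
a = (-1, 1, 3)

Write a = (a_1, ..., a_3) in the standard basis. For each basis vector v_i, ℓ(v_i) = <v_i, a> is a linear equation in the a_j's. Collect the n equations into a matrix system V a = ℓ, where row i of V is v_i (expressed in the standard basis). Since V is invertible (lower-triangular with 1s on the diagonal, up to permutation), solve by back-substitution:
  V =
[[1, 0, 0],
 [1, 1, 1],
 [1, 1, 0]]
  V a = (-1, 3, 0)
Solving gives a = (-1, 1, 3).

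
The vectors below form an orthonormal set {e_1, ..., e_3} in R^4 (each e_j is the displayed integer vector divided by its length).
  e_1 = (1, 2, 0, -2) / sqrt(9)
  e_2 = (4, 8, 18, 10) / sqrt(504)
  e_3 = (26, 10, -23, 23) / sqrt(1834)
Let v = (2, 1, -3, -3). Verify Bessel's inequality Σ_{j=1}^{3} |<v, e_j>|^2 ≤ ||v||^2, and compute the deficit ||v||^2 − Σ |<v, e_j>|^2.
Σ |<v, e_j>|^2 = 2932/131; ||v||^2 = 23; deficit = 81/131

Write each e_j = u_j / sqrt(<u_j, u_j>) where u_j is the displayed integer vector. Then <v, e_j> = <v, u_j> / sqrt(<u_j, u_j>), so |<v, e_j>|^2 = <v, u_j>^2 / <u_j, u_j>.
Coefficients: <v, e_1> = 10/sqrt(9), <v, e_2> = -68/sqrt(504), <v, e_3> = 62/sqrt(1834).
Square and sum: Σ |<v, e_j>|^2 = 2932/131.
Compute ||v||^2 = v·v = 23.
Deficit = 23 − 2932/131 = 81/131 ≥ 0, confirming Bessel's inequality. (The deficit equals ||v − Σ <v,e_j> e_j||^2, the squared distance from v to span{e_j}.)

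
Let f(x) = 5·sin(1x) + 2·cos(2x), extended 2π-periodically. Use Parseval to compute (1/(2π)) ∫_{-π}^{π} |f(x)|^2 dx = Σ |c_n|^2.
Σ |c_n|^2 = 29/2

Expand |f|^2 and use orthogonality of {sin(nx), cos(mx)} on [-π, π]:
  ∫_{-π}^{π} sin(nx)^2 dx = π, ∫ cos(mx)^2 dx = π, and cross terms integrate to 0.
So ∫_{-π}^{π} f(x)^2 dx = 5^2 · π + 2^2 · π = (25 + 4)π.
Divide by 2π: (25 + 4)/2 = 29/2.
By Parseval, this equals Σ |c_n|^2.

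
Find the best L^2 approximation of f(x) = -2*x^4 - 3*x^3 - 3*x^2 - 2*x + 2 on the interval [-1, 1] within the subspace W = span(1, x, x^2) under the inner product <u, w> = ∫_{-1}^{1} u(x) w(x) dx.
g(x) = -33*x^2/7 - 19*x/5 + 76/35

The best approximation g ∈ W is the orthogonal projection of f onto W. Writing g = a_0 + a_1 x + a_2 x^2, the coefficients solve the normal equations G · a = b where
  G_{ij} = <φ_i, φ_j> and b_i = <f, φ_i>, with φ_0 = 1, φ_1 = x, φ_2 = x^2.
G =
  [2, 0, 2/3]
  [0, 2/3, 0]
  [2/3, 0, 2/5],
b = (6/5, -38/15, -46/105).
Solving gives a_0 = 76/35, a_1 = -19/5, a_2 = -33/7, so
  g(x) = -33*x^2/7 - 19*x/5 + 76/35.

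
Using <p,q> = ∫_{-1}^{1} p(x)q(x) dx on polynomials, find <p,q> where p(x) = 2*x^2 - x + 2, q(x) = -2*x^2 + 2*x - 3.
<p,q> = -108/5

Expand the product: p(x)·q(x) = -4*x^4 + 6*x^3 - 12*x^2 + 7*x - 6.
∫_{-1}^{1} of each monomial x^k gives [2/(k+1) if k even, 0 if k odd]. Integrating term-by-term (or equivalently evaluating the antiderivative F(x) = -4*x^5/5 + 3*x^4/2 - 4*x^3 + 7*x^2/2 - 6*x at the endpoints):
  F(1) − F(−1) = -29/5 − (79/5) = -108/5.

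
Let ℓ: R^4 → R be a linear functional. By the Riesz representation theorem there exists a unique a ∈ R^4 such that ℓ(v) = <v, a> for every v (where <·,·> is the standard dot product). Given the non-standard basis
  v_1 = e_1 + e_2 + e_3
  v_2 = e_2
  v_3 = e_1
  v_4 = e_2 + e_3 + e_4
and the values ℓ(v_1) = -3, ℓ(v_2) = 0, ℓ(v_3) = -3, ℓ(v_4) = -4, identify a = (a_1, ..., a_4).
a = (-3, 0, 0, -4)

Write a = (a_1, ..., a_4) in the standard basis. For each basis vector v_i, ℓ(v_i) = <v_i, a> is a linear equation in the a_j's. Collect the n equations into a matrix system V a = ℓ, where row i of V is v_i (expressed in the standard basis). Since V is invertible (lower-triangular with 1s on the diagonal, up to permutation), solve by back-substitution:
  V =
[[1, 1, 1, 0],
 [0, 1, 0, 0],
 [1, 0, 0, 0],
 [0, 1, 1, 1]]
  V a = (-3, 0, -3, -4)
Solving gives a = (-3, 0, 0, -4).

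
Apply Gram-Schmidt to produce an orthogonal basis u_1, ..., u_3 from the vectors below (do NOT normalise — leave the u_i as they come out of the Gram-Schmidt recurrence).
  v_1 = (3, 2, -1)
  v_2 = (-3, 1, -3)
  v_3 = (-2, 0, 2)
Orthogonal basis:
  u_1 = (3, 2, -1)
  u_2 = (-15/7, 11/7, -23/7)
  u_3 = (-14/25, 168/125, 126/125)

Apply the Gram-Schmidt recurrence
  u_1 = v_1
  u_i = v_i − Σ_{j<i} ((v_i · u_j) / (u_j · u_j)) · u_j.

Step by step this gives:
  u_1 = (3, 2, -1)
  u_2 = (-15/7, 11/7, -23/7)
  u_3 = (-14/25, 168/125, 126/125)

Orthogonality check:
  u_2 · u_1 = 0 (should be 0)
  u_3 · u_1 = 0 (should be 0)
  u_3 · u_2 = 0 (should be 0)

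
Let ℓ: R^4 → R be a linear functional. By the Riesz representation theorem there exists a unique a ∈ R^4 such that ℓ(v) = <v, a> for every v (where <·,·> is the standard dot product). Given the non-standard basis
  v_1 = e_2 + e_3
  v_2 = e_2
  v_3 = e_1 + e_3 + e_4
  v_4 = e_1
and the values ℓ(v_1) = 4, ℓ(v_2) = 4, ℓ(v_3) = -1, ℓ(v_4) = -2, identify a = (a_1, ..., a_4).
a = (-2, 4, 0, 1)

Write a = (a_1, ..., a_4) in the standard basis. For each basis vector v_i, ℓ(v_i) = <v_i, a> is a linear equation in the a_j's. Collect the n equations into a matrix system V a = ℓ, where row i of V is v_i (expressed in the standard basis). Since V is invertible (lower-triangular with 1s on the diagonal, up to permutation), solve by back-substitution:
  V =
[[0, 1, 1, 0],
 [0, 1, 0, 0],
 [1, 0, 1, 1],
 [1, 0, 0, 0]]
  V a = (4, 4, -1, -2)
Solving gives a = (-2, 4, 0, 1).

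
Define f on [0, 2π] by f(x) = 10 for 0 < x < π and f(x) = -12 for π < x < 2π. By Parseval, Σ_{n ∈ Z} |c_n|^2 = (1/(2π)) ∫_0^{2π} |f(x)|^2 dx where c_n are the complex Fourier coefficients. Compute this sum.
Σ |c_n|^2 = 122

Parseval equates the L^2 energy of f (normalised by 1/(2π)) with the ℓ^2 sum of its Fourier coefficients: (1/(2π)) ∫_0^{2π} |f|^2 = Σ |c_n|^2.
Compute the left side: (1/(2π)) [∫_0^π 10^2 dx + ∫_π^{2π} (-12)^2 dx] = (1/(2π)) · (100π + 144π) = (100 + 144)/2 = 122.
So Σ_{n ∈ Z} |c_n|^2 = 122.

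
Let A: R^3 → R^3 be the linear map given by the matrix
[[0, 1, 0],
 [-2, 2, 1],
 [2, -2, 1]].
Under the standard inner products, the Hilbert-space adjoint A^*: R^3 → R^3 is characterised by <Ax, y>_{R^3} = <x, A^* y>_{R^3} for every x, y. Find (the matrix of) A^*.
A^* = A^T =
[[0, -2, 2],
 [1, 2, -2],
 [0, 1, 1]]

For real matrices with standard dot products, the defining identity <Ax, y> = <x, A^* y> gives (Ax)^T y = x^T (A^*) y, i.e. x^T A^T y = x^T (A^*) y. Since this holds for all x, y, we must have A^* = A^T. Therefore
A^* =
[[0, -2, 2],
 [1, 2, -2],
 [0, 1, 1]].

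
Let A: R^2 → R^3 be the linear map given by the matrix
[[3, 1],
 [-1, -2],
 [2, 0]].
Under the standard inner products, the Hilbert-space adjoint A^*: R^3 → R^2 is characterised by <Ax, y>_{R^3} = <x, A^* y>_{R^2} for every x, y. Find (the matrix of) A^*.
A^* = A^T =
[[3, -1, 2],
 [1, -2, 0]]

For real matrices with standard dot products, the defining identity <Ax, y> = <x, A^* y> gives (Ax)^T y = x^T (A^*) y, i.e. x^T A^T y = x^T (A^*) y. Since this holds for all x, y, we must have A^* = A^T. Therefore
A^* =
[[3, -1, 2],
 [1, -2, 0]].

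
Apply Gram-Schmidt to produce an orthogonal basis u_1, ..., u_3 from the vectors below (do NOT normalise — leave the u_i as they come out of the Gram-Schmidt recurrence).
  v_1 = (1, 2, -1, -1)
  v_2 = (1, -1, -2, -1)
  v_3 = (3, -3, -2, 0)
Orthogonal basis:
  u_1 = (1, 2, -1, -1)
  u_2 = (5/7, -11/7, -12/7, -5/7)
  u_3 = (2, -1/5, 3/5, 1)

Apply the Gram-Schmidt recurrence
  u_1 = v_1
  u_i = v_i − Σ_{j<i} ((v_i · u_j) / (u_j · u_j)) · u_j.

Step by step this gives:
  u_1 = (1, 2, -1, -1)
  u_2 = (5/7, -11/7, -12/7, -5/7)
  u_3 = (2, -1/5, 3/5, 1)

Orthogonality check:
  u_2 · u_1 = 0 (should be 0)
  u_3 · u_1 = 0 (should be 0)
  u_3 · u_2 = 0 (should be 0)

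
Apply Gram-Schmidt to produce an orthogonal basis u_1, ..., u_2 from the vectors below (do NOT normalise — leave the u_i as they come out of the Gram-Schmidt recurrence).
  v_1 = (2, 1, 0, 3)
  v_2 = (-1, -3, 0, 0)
Orthogonal basis:
  u_1 = (2, 1, 0, 3)
  u_2 = (-2/7, -37/14, 0, 15/14)

Apply the Gram-Schmidt recurrence
  u_1 = v_1
  u_i = v_i − Σ_{j<i} ((v_i · u_j) / (u_j · u_j)) · u_j.

Step by step this gives:
  u_1 = (2, 1, 0, 3)
  u_2 = (-2/7, -37/14, 0, 15/14)

Orthogonality check:
  u_2 · u_1 = 0 (should be 0)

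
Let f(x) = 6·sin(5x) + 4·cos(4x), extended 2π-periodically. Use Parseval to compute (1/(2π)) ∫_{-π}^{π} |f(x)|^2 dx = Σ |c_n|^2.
Σ |c_n|^2 = 26

Expand |f|^2 and use orthogonality of {sin(nx), cos(mx)} on [-π, π]:
  ∫_{-π}^{π} sin(nx)^2 dx = π, ∫ cos(mx)^2 dx = π, and cross terms integrate to 0.
So ∫_{-π}^{π} f(x)^2 dx = 6^2 · π + 4^2 · π = (36 + 16)π.
Divide by 2π: (36 + 16)/2 = 26.
By Parseval, this equals Σ |c_n|^2.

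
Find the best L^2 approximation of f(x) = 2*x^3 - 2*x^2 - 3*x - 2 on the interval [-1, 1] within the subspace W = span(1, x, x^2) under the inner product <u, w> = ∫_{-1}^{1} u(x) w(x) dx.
g(x) = -2*x^2 - 9*x/5 - 2

The best approximation g ∈ W is the orthogonal projection of f onto W. Writing g = a_0 + a_1 x + a_2 x^2, the coefficients solve the normal equations G · a = b where
  G_{ij} = <φ_i, φ_j> and b_i = <f, φ_i>, with φ_0 = 1, φ_1 = x, φ_2 = x^2.
G =
  [2, 0, 2/3]
  [0, 2/3, 0]
  [2/3, 0, 2/5],
b = (-16/3, -6/5, -32/15).
Solving gives a_0 = -2, a_1 = -9/5, a_2 = -2, so
  g(x) = -2*x^2 - 9*x/5 - 2.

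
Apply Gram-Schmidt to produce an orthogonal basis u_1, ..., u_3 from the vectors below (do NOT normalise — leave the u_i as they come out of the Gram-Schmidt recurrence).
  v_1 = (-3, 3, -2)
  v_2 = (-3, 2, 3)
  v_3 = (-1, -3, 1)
Orthogonal basis:
  u_1 = (-3, 3, -2)
  u_2 = (-39/22, 17/22, 42/11)
  u_3 = (-55/31, -825/403, -165/403)

Apply the Gram-Schmidt recurrence
  u_1 = v_1
  u_i = v_i − Σ_{j<i} ((v_i · u_j) / (u_j · u_j)) · u_j.

Step by step this gives:
  u_1 = (-3, 3, -2)
  u_2 = (-39/22, 17/22, 42/11)
  u_3 = (-55/31, -825/403, -165/403)

Orthogonality check:
  u_2 · u_1 = 0 (should be 0)
  u_3 · u_1 = 0 (should be 0)
  u_3 · u_2 = 0 (should be 0)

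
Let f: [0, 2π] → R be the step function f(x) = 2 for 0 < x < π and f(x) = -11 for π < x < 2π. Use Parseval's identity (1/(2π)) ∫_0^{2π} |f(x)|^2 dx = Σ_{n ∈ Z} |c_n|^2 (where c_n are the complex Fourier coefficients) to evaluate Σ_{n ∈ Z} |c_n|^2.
Σ |c_n|^2 = 125/2

Parseval equates the L^2 energy of f (normalised by 1/(2π)) with the ℓ^2 sum of its Fourier coefficients: (1/(2π)) ∫_0^{2π} |f|^2 = Σ |c_n|^2.
Compute the left side: (1/(2π)) [∫_0^π 2^2 dx + ∫_π^{2π} (-11)^2 dx] = (1/(2π)) · (4π + 121π) = (4 + 121)/2 = 125/2.
So Σ_{n ∈ Z} |c_n|^2 = 125/2.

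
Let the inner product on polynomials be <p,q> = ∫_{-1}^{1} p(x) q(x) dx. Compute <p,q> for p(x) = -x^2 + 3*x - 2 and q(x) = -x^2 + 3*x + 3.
<p,q> = -94/15

Expand the product: p(x)·q(x) = x^4 - 6*x^3 + 8*x^2 + 3*x - 6.
∫_{-1}^{1} of each monomial x^k gives [2/(k+1) if k even, 0 if k odd]. Integrating term-by-term (or equivalently evaluating the antiderivative F(x) = x^5/5 - 3*x^4/2 + 8*x^3/3 + 3*x^2/2 - 6*x at the endpoints):
  F(1) − F(−1) = -47/15 − (47/15) = -94/15.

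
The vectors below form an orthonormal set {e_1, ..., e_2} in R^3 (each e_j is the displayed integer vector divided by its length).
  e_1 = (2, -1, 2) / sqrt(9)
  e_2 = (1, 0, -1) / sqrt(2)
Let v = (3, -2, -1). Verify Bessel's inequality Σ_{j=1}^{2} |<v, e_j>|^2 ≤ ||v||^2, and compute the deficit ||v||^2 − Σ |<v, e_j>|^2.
Σ |<v, e_j>|^2 = 12; ||v||^2 = 14; deficit = 2

Write each e_j = u_j / sqrt(<u_j, u_j>) where u_j is the displayed integer vector. Then <v, e_j> = <v, u_j> / sqrt(<u_j, u_j>), so |<v, e_j>|^2 = <v, u_j>^2 / <u_j, u_j>.
Coefficients: <v, e_1> = 6/sqrt(9), <v, e_2> = 4/sqrt(2).
Square and sum: Σ |<v, e_j>|^2 = 12.
Compute ||v||^2 = v·v = 14.
Deficit = 14 − 12 = 2 ≥ 0, confirming Bessel's inequality. (The deficit equals ||v − Σ <v,e_j> e_j||^2, the squared distance from v to span{e_j}.)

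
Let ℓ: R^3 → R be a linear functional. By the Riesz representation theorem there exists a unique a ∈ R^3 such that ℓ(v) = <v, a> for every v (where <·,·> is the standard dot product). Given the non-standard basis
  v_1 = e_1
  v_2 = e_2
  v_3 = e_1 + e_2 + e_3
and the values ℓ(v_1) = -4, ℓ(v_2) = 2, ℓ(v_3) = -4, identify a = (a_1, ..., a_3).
a = (-4, 2, -2)

Write a = (a_1, ..., a_3) in the standard basis. For each basis vector v_i, ℓ(v_i) = <v_i, a> is a linear equation in the a_j's. Collect the n equations into a matrix system V a = ℓ, where row i of V is v_i (expressed in the standard basis). Since V is invertible (lower-triangular with 1s on the diagonal, up to permutation), solve by back-substitution:
  V =
[[1, 0, 0],
 [0, 1, 0],
 [1, 1, 1]]
  V a = (-4, 2, -4)
Solving gives a = (-4, 2, -2).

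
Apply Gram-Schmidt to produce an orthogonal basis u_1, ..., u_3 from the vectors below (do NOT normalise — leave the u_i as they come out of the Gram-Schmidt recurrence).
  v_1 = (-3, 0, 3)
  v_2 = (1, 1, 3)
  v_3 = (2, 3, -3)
Orthogonal basis:
  u_1 = (-3, 0, 3)
  u_2 = (2, 1, 2)
  u_3 = (-13/18, 26/9, -13/18)

Apply the Gram-Schmidt recurrence
  u_1 = v_1
  u_i = v_i − Σ_{j<i} ((v_i · u_j) / (u_j · u_j)) · u_j.

Step by step this gives:
  u_1 = (-3, 0, 3)
  u_2 = (2, 1, 2)
  u_3 = (-13/18, 26/9, -13/18)

Orthogonality check:
  u_2 · u_1 = 0 (should be 0)
  u_3 · u_1 = 0 (should be 0)
  u_3 · u_2 = 0 (should be 0)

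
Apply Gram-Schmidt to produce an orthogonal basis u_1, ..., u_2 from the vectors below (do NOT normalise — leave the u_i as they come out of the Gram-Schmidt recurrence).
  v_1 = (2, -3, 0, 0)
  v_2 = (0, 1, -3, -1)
Orthogonal basis:
  u_1 = (2, -3, 0, 0)
  u_2 = (6/13, 4/13, -3, -1)

Apply the Gram-Schmidt recurrence
  u_1 = v_1
  u_i = v_i − Σ_{j<i} ((v_i · u_j) / (u_j · u_j)) · u_j.

Step by step this gives:
  u_1 = (2, -3, 0, 0)
  u_2 = (6/13, 4/13, -3, -1)

Orthogonality check:
  u_2 · u_1 = 0 (should be 0)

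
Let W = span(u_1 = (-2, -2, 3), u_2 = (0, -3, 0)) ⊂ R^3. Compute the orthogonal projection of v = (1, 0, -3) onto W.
proj_W(v) = (22/13, 0, -33/13)

Set up U = [u_1 | ... | u_2] ∈ R^(3×2). The projector onto W = col(U) is P = U (U^T U)^(-1) U^T.
Compute U^T U =
  [17, 6]
  [6, 9],
and U^T v = (-11, 0).
Solve U^T U · c = U^T v for the coefficients: c = (-11/13, 22/39). The projection is proj_W(v) = U c.
Check: (v - proj_W(v)) · u_1 = 0  (should be 0).
Check: (v - proj_W(v)) · u_2 = 0  (should be 0).
Result: proj_W(v) = (22/13, 0, -33/13).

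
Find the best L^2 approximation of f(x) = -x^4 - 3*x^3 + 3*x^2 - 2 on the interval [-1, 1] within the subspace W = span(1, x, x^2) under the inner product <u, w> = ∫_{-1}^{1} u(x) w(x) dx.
g(x) = 15*x^2/7 - 9*x/5 - 67/35

The best approximation g ∈ W is the orthogonal projection of f onto W. Writing g = a_0 + a_1 x + a_2 x^2, the coefficients solve the normal equations G · a = b where
  G_{ij} = <φ_i, φ_j> and b_i = <f, φ_i>, with φ_0 = 1, φ_1 = x, φ_2 = x^2.
G =
  [2, 0, 2/3]
  [0, 2/3, 0]
  [2/3, 0, 2/5],
b = (-12/5, -6/5, -44/105).
Solving gives a_0 = -67/35, a_1 = -9/5, a_2 = 15/7, so
  g(x) = 15*x^2/7 - 9*x/5 - 67/35.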